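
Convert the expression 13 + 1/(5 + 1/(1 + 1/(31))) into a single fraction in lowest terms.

a_0 = 13: 13/1
a_1 = 5: 66/5
a_2 = 1: 79/6
a_3 = 31: 2515/191

2515/191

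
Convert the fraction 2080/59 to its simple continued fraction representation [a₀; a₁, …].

⌊2080/59⌋ = 35, remainder 15
⌊59/15⌋ = 3, remainder 14
⌊15/14⌋ = 1, remainder 1
⌊14/1⌋ = 14, remainder 0

[35; 3, 1, 14]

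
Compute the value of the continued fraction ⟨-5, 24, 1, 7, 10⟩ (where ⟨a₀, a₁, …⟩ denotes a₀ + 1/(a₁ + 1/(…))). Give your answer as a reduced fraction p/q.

a_0 = -5: -5/1
a_1 = 24: -119/24
a_2 = 1: -124/25
a_3 = 7: -987/199
a_4 = 10: -9994/2015

-9994/2015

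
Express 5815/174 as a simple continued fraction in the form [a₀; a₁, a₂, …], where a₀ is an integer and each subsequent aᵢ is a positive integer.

[33; 2, 2, 1, 1, 1, 1, 5]

5815 ÷ 174 → quotient 33, remainder 73
174 ÷ 73 → quotient 2, remainder 28
73 ÷ 28 → quotient 2, remainder 17
28 ÷ 17 → quotient 1, remainder 11
17 ÷ 11 → quotient 1, remainder 6
11 ÷ 6 → quotient 1, remainder 5
6 ÷ 5 → quotient 1, remainder 1
5 ÷ 1 → quotient 5, remainder 0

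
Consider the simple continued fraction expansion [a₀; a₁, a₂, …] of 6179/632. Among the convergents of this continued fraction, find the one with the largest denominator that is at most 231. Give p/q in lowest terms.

1271/130

a_0 = 9: 9/1  (≤ bound)
a_1 = 1: 10/1  (≤ bound)
a_2 = 3: 39/4  (≤ bound)
a_3 = 2: 88/9  (≤ bound)
a_4 = 13: 1183/121  (≤ bound)
a_5 = 1: 1271/130  (≤ bound)
a_6 = 1: 2454/251  (> 231, stop)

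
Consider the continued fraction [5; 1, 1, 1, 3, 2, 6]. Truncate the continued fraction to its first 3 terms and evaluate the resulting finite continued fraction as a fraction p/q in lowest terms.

Collapse the nested fraction from the inside out:
Start with 1.
1 + 1/(1/1) = 1 + 1/1 = 2/1
5 + 1/(2/1) = 5 + 1/2 = 11/2

11/2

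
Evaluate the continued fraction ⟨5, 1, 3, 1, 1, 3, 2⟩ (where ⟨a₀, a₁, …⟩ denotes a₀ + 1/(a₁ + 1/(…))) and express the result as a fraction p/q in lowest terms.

Collapse the nested fraction from the inside out:
Start with 2.
3 + 1/(2/1) = 3 + 1/2 = 7/2
1 + 1/(7/2) = 1 + 2/7 = 9/7
1 + 1/(9/7) = 1 + 7/9 = 16/9
3 + 1/(16/9) = 3 + 9/16 = 57/16
1 + 1/(57/16) = 1 + 16/57 = 73/57
5 + 1/(73/57) = 5 + 57/73 = 422/73

422/73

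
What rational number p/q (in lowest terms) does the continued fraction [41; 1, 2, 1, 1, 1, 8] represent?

3964/95

Start with 8.
1 + 1/(8/1) = 1 + 1/8 = 9/8
1 + 1/(9/8) = 1 + 8/9 = 17/9
1 + 1/(17/9) = 1 + 9/17 = 26/17
2 + 1/(26/17) = 2 + 17/26 = 69/26
1 + 1/(69/26) = 1 + 26/69 = 95/69
41 + 1/(95/69) = 41 + 69/95 = 3964/95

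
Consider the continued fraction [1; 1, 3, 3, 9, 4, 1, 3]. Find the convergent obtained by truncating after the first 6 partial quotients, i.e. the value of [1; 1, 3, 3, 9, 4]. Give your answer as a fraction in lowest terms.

a_0 = 1: 1/1
a_1 = 1: 2/1
a_2 = 3: 7/4
a_3 = 3: 23/13
a_4 = 9: 214/121
a_5 = 4: 879/497

879/497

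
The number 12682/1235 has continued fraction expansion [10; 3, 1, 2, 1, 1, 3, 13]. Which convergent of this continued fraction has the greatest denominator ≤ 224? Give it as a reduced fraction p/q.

955/93

a_0 = 10: 10/1  (≤ bound)
a_1 = 3: 31/3  (≤ bound)
a_2 = 1: 41/4  (≤ bound)
a_3 = 2: 113/11  (≤ bound)
a_4 = 1: 154/15  (≤ bound)
a_5 = 1: 267/26  (≤ bound)
a_6 = 3: 955/93  (≤ bound)
a_7 = 13: 12682/1235  (> 224, stop)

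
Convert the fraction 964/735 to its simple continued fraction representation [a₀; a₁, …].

[1; 3, 4, 1, 3, 2, 1, 3]

964 = 1·735 + 229, so a_0 = 1
735 = 3·229 + 48, so a_1 = 3
229 = 4·48 + 37, so a_2 = 4
48 = 1·37 + 11, so a_3 = 1
37 = 3·11 + 4, so a_4 = 3
11 = 2·4 + 3, so a_5 = 2
4 = 1·3 + 1, so a_6 = 1
3 = 3·1 + 0, so a_7 = 3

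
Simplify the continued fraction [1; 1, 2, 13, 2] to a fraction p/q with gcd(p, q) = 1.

139/83

a_0 = 1: 1/1
a_1 = 1: 2/1
a_2 = 2: 5/3
a_3 = 13: 67/40
a_4 = 2: 139/83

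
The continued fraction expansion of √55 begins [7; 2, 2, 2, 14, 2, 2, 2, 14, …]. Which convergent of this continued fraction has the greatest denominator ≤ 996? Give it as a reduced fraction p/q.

List convergents until the denominator exceeds the bound:
a_0 = 7: 7/1  (≤ bound)
a_1 = 2: 15/2  (≤ bound)
a_2 = 2: 37/5  (≤ bound)
a_3 = 2: 89/12  (≤ bound)
a_4 = 14: 1283/173  (≤ bound)
a_5 = 2: 2655/358  (≤ bound)
a_6 = 2: 6593/889  (≤ bound)
a_7 = 2: 15841/2136  (> 996, stop)

6593/889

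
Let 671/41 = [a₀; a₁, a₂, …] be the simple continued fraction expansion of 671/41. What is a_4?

671 ÷ 41 → quotient 16, remainder 15
41 ÷ 15 → quotient 2, remainder 11
15 ÷ 11 → quotient 1, remainder 4
11 ÷ 4 → quotient 2, remainder 3
4 ÷ 3 → quotient 1, remainder 1

1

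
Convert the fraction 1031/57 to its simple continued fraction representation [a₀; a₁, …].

⌊1031/57⌋ = 18, remainder 5
⌊57/5⌋ = 11, remainder 2
⌊5/2⌋ = 2, remainder 1
⌊2/1⌋ = 2, remainder 0

[18; 11, 2, 2]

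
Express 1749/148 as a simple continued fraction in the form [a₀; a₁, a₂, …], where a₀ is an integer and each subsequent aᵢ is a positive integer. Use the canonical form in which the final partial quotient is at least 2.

1749 ÷ 148 → quotient 11, remainder 121
148 ÷ 121 → quotient 1, remainder 27
121 ÷ 27 → quotient 4, remainder 13
27 ÷ 13 → quotient 2, remainder 1
13 ÷ 1 → quotient 13, remainder 0

[11; 1, 4, 2, 13]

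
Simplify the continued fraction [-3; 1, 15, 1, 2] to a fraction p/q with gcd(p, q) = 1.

Use the convergent recurrence hₖ = aₖ·hₖ₋₁ + hₖ₋₂ (and likewise for the denominators kₖ):
a_0 = -3: -3/1
a_1 = 1: -2/1
a_2 = 15: -33/16
a_3 = 1: -35/17
a_4 = 2: -103/50

-103/50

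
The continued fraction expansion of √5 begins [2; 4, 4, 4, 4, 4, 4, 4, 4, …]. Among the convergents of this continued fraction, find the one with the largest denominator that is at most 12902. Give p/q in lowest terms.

List convergents until the denominator exceeds the bound:
a_0 = 2: 2/1  (≤ bound)
a_1 = 4: 9/4  (≤ bound)
a_2 = 4: 38/17  (≤ bound)
a_3 = 4: 161/72  (≤ bound)
a_4 = 4: 682/305  (≤ bound)
a_5 = 4: 2889/1292  (≤ bound)
a_6 = 4: 12238/5473  (≤ bound)
a_7 = 4: 51841/23184  (> 12902, stop)

12238/5473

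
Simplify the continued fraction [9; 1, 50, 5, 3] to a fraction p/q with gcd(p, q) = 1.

Starting at the tail and folding back:
Start with 3.
5 + 1/(3/1) = 5 + 1/3 = 16/3
50 + 1/(16/3) = 50 + 3/16 = 803/16
1 + 1/(803/16) = 1 + 16/803 = 819/803
9 + 1/(819/803) = 9 + 803/819 = 8174/819

8174/819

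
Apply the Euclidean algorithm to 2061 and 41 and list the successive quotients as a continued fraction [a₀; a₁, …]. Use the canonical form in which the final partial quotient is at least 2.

[50; 3, 1, 2, 1, 2]

⌊2061/41⌋ = 50, remainder 11
⌊41/11⌋ = 3, remainder 8
⌊11/8⌋ = 1, remainder 3
⌊8/3⌋ = 2, remainder 2
⌊3/2⌋ = 1, remainder 1
⌊2/1⌋ = 2, remainder 0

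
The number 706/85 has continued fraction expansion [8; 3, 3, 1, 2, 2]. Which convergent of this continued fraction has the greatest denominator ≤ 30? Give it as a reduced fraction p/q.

a_0 = 8: 8/1  (≤ bound)
a_1 = 3: 25/3  (≤ bound)
a_2 = 3: 83/10  (≤ bound)
a_3 = 1: 108/13  (≤ bound)
a_4 = 2: 299/36  (> 30, stop)

108/13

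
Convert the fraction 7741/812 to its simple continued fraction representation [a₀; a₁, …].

⌊7741/812⌋ = 9, remainder 433
⌊812/433⌋ = 1, remainder 379
⌊433/379⌋ = 1, remainder 54
⌊379/54⌋ = 7, remainder 1
⌊54/1⌋ = 54, remainder 0

[9; 1, 1, 7, 54]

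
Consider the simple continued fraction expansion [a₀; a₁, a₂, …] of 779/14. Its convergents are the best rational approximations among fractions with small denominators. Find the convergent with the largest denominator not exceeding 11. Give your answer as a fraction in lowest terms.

167/3

a_0 = 55: 55/1  (≤ bound)
a_1 = 1: 56/1  (≤ bound)
a_2 = 1: 111/2  (≤ bound)
a_3 = 1: 167/3  (≤ bound)
a_4 = 4: 779/14  (> 11, stop)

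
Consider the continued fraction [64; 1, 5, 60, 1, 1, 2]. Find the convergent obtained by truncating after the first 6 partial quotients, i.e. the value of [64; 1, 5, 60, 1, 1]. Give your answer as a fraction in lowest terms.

47199/728

Use the convergent recurrence hₖ = aₖ·hₖ₋₁ + hₖ₋₂ (and likewise for the denominators kₖ):
a_0 = 64: 64/1
a_1 = 1: 65/1
a_2 = 5: 389/6
a_3 = 60: 23405/361
a_4 = 1: 23794/367
a_5 = 1: 47199/728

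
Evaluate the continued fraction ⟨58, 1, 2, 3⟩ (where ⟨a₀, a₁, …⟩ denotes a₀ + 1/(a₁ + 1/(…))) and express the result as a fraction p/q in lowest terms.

587/10

a_0 = 58: 58/1
a_1 = 1: 59/1
a_2 = 2: 176/3
a_3 = 3: 587/10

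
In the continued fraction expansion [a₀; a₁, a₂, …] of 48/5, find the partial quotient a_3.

2

Repeatedly divide and take the remainder:
⌊48/5⌋ = 9, remainder 3
⌊5/3⌋ = 1, remainder 2
⌊3/2⌋ = 1, remainder 1
⌊2/1⌋ = 2, remainder 0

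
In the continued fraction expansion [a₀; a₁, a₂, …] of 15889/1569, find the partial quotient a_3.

7

15889 ÷ 1569 → quotient 10, remainder 199
1569 ÷ 199 → quotient 7, remainder 176
199 ÷ 176 → quotient 1, remainder 23
176 ÷ 23 → quotient 7, remainder 15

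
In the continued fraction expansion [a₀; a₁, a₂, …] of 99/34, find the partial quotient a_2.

10

99 ÷ 34 → quotient 2, remainder 31
34 ÷ 31 → quotient 1, remainder 3
31 ÷ 3 → quotient 10, remainder 1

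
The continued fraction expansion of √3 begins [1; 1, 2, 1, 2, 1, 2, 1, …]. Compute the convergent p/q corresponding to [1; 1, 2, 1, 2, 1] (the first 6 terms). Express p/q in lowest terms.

26/15

Build up convergents one term at a time:
a_0 = 1: 1/1
a_1 = 1: 2/1
a_2 = 2: 5/3
a_3 = 1: 7/4
a_4 = 2: 19/11
a_5 = 1: 26/15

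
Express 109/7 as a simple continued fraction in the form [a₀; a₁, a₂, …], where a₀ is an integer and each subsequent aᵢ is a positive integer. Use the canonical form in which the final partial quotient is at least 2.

[15; 1, 1, 3]

Run the Euclidean algorithm, recording each quotient:
109 = 15·7 + 4, so a_0 = 15
7 = 1·4 + 3, so a_1 = 1
4 = 1·3 + 1, so a_2 = 1
3 = 3·1 + 0, so a_3 = 3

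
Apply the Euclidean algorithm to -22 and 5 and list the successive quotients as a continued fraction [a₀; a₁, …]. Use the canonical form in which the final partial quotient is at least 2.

Repeatedly divide and take the remainder:
⌊-22/5⌋ = -5, remainder 3
⌊5/3⌋ = 1, remainder 2
⌊3/2⌋ = 1, remainder 1
⌊2/1⌋ = 2, remainder 0

[-5; 1, 1, 2]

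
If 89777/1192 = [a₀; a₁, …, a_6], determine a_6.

89777 ÷ 1192 → quotient 75, remainder 377
1192 ÷ 377 → quotient 3, remainder 61
377 ÷ 61 → quotient 6, remainder 11
61 ÷ 11 → quotient 5, remainder 6
11 ÷ 6 → quotient 1, remainder 5
6 ÷ 5 → quotient 1, remainder 1
5 ÷ 1 → quotient 5, remainder 0

5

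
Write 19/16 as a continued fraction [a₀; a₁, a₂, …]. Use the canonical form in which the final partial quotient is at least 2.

[1; 5, 3]

Run the Euclidean algorithm, recording each quotient:
19 = 1·16 + 3, so a_0 = 1
16 = 5·3 + 1, so a_1 = 5
3 = 3·1 + 0, so a_2 = 3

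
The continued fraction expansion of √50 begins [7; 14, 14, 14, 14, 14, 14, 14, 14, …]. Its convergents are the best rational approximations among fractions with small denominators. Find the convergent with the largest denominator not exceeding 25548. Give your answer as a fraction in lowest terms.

19601/2772

a_0 = 7: 7/1  (≤ bound)
a_1 = 14: 99/14  (≤ bound)
a_2 = 14: 1393/197  (≤ bound)
a_3 = 14: 19601/2772  (≤ bound)
a_4 = 14: 275807/39005  (> 25548, stop)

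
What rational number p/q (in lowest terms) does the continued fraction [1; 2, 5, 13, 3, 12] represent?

Start with 12.
3 + 1/(12/1) = 3 + 1/12 = 37/12
13 + 1/(37/12) = 13 + 12/37 = 493/37
5 + 1/(493/37) = 5 + 37/493 = 2502/493
2 + 1/(2502/493) = 2 + 493/2502 = 5497/2502
1 + 1/(5497/2502) = 1 + 2502/5497 = 7999/5497

7999/5497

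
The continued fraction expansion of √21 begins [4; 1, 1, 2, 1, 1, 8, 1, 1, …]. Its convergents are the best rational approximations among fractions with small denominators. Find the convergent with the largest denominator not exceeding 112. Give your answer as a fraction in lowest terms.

a_0 = 4: 4/1  (≤ bound)
a_1 = 1: 5/1  (≤ bound)
a_2 = 1: 9/2  (≤ bound)
a_3 = 2: 23/5  (≤ bound)
a_4 = 1: 32/7  (≤ bound)
a_5 = 1: 55/12  (≤ bound)
a_6 = 8: 472/103  (≤ bound)
a_7 = 1: 527/115  (> 112, stop)

472/103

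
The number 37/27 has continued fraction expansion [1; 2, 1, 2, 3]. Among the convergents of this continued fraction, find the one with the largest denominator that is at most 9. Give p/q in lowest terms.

11/8

a_0 = 1: 1/1  (≤ bound)
a_1 = 2: 3/2  (≤ bound)
a_2 = 1: 4/3  (≤ bound)
a_3 = 2: 11/8  (≤ bound)
a_4 = 3: 37/27  (> 9, stop)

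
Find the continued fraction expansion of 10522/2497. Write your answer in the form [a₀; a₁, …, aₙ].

⌊10522/2497⌋ = 4, remainder 534
⌊2497/534⌋ = 4, remainder 361
⌊534/361⌋ = 1, remainder 173
⌊361/173⌋ = 2, remainder 15
⌊173/15⌋ = 11, remainder 8
⌊15/8⌋ = 1, remainder 7
⌊8/7⌋ = 1, remainder 1
⌊7/1⌋ = 7, remainder 0

[4; 4, 1, 2, 11, 1, 1, 7]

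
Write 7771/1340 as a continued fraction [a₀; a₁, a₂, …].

7771 ÷ 1340 → quotient 5, remainder 1071
1340 ÷ 1071 → quotient 1, remainder 269
1071 ÷ 269 → quotient 3, remainder 264
269 ÷ 264 → quotient 1, remainder 5
264 ÷ 5 → quotient 52, remainder 4
5 ÷ 4 → quotient 1, remainder 1
4 ÷ 1 → quotient 4, remainder 0

[5; 1, 3, 1, 52, 1, 4]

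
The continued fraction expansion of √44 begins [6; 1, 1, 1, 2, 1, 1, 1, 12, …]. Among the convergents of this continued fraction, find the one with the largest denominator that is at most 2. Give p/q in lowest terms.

List convergents until the denominator exceeds the bound:
a_0 = 6: 6/1  (≤ bound)
a_1 = 1: 7/1  (≤ bound)
a_2 = 1: 13/2  (≤ bound)
a_3 = 1: 20/3  (> 2, stop)

13/2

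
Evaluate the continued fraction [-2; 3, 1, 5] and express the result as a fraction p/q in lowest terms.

Starting at the tail and folding back:
Start with 5.
1 + 1/(5/1) = 1 + 1/5 = 6/5
3 + 1/(6/5) = 3 + 5/6 = 23/6
-2 + 1/(23/6) = -2 + 6/23 = -40/23

-40/23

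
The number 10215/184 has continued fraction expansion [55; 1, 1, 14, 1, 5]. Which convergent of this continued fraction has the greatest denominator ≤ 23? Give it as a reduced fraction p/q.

111/2

a_0 = 55: 55/1  (≤ bound)
a_1 = 1: 56/1  (≤ bound)
a_2 = 1: 111/2  (≤ bound)
a_3 = 14: 1610/29  (> 23, stop)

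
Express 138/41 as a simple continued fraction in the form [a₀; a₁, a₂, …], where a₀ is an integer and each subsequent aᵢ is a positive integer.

[3; 2, 1, 2, 1, 3]

Repeatedly divide and take the remainder:
138 ÷ 41 → quotient 3, remainder 15
41 ÷ 15 → quotient 2, remainder 11
15 ÷ 11 → quotient 1, remainder 4
11 ÷ 4 → quotient 2, remainder 3
4 ÷ 3 → quotient 1, remainder 1
3 ÷ 1 → quotient 3, remainder 0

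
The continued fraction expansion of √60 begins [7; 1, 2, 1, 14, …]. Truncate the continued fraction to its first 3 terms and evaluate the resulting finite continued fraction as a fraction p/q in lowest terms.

23/3

Collapse the nested fraction from the inside out:
Start with 2.
1 + 1/(2/1) = 1 + 1/2 = 3/2
7 + 1/(3/2) = 7 + 2/3 = 23/3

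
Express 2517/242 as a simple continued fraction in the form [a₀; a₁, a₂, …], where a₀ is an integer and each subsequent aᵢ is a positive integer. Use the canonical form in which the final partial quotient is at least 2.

2517 ÷ 242 → quotient 10, remainder 97
242 ÷ 97 → quotient 2, remainder 48
97 ÷ 48 → quotient 2, remainder 1
48 ÷ 1 → quotient 48, remainder 0

[10; 2, 2, 48]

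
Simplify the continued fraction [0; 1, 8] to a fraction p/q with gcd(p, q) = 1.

Starting at the tail and folding back:
Start with 8.
1 + 1/(8/1) = 1 + 1/8 = 9/8
0 + 1/(9/8) = 0 + 8/9 = 8/9

8/9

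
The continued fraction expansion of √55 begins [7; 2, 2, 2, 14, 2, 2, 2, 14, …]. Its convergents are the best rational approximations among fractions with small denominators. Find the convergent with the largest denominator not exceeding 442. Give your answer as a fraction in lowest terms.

2655/358

a_0 = 7: 7/1  (≤ bound)
a_1 = 2: 15/2  (≤ bound)
a_2 = 2: 37/5  (≤ bound)
a_3 = 2: 89/12  (≤ bound)
a_4 = 14: 1283/173  (≤ bound)
a_5 = 2: 2655/358  (≤ bound)
a_6 = 2: 6593/889  (> 442, stop)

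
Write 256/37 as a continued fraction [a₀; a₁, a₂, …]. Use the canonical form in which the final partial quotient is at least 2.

[6; 1, 11, 3]

256 ÷ 37 → quotient 6, remainder 34
37 ÷ 34 → quotient 1, remainder 3
34 ÷ 3 → quotient 11, remainder 1
3 ÷ 1 → quotient 3, remainder 0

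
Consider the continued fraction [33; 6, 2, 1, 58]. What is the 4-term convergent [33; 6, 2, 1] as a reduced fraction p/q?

630/19

Use the convergent recurrence hₖ = aₖ·hₖ₋₁ + hₖ₋₂ (and likewise for the denominators kₖ):
a_0 = 33: 33/1
a_1 = 6: 199/6
a_2 = 2: 431/13
a_3 = 1: 630/19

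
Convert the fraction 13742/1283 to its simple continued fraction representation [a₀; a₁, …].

[10; 1, 2, 2, 5, 2, 15]

13742 ÷ 1283 → quotient 10, remainder 912
1283 ÷ 912 → quotient 1, remainder 371
912 ÷ 371 → quotient 2, remainder 170
371 ÷ 170 → quotient 2, remainder 31
170 ÷ 31 → quotient 5, remainder 15
31 ÷ 15 → quotient 2, remainder 1
15 ÷ 1 → quotient 15, remainder 0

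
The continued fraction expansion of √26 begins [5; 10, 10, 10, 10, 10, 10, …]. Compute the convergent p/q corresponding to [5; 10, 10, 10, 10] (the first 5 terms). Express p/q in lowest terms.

52525/10301

Start with 10.
10 + 1/(10/1) = 10 + 1/10 = 101/10
10 + 1/(101/10) = 10 + 10/101 = 1020/101
10 + 1/(1020/101) = 10 + 101/1020 = 10301/1020
5 + 1/(10301/1020) = 5 + 1020/10301 = 52525/10301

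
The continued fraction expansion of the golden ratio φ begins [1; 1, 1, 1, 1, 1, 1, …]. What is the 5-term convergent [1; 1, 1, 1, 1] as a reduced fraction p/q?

Compute successive convergents:
a_0 = 1: 1/1
a_1 = 1: 2/1
a_2 = 1: 3/2
a_3 = 1: 5/3
a_4 = 1: 8/5

8/5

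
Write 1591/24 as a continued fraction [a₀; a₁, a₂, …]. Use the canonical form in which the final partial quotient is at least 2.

1591 = 66·24 + 7, so a_0 = 66
24 = 3·7 + 3, so a_1 = 3
7 = 2·3 + 1, so a_2 = 2
3 = 3·1 + 0, so a_3 = 3

[66; 3, 2, 3]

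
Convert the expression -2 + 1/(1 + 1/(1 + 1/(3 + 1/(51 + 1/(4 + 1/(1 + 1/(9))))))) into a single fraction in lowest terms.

-25237/17661

Use the convergent recurrence hₖ = aₖ·hₖ₋₁ + hₖ₋₂ (and likewise for the denominators kₖ):
a_0 = -2: -2/1
a_1 = 1: -1/1
a_2 = 1: -3/2
a_3 = 3: -10/7
a_4 = 51: -513/359
a_5 = 4: -2062/1443
a_6 = 1: -2575/1802
a_7 = 9: -25237/17661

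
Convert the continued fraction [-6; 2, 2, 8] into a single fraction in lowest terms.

-235/42

Start with 8.
2 + 1/(8/1) = 2 + 1/8 = 17/8
2 + 1/(17/8) = 2 + 8/17 = 42/17
-6 + 1/(42/17) = -6 + 17/42 = -235/42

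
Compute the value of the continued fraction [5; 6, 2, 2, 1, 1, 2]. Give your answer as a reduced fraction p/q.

Start with 2.
1 + 1/(2/1) = 1 + 1/2 = 3/2
1 + 1/(3/2) = 1 + 2/3 = 5/3
2 + 1/(5/3) = 2 + 3/5 = 13/5
2 + 1/(13/5) = 2 + 5/13 = 31/13
6 + 1/(31/13) = 6 + 13/31 = 199/31
5 + 1/(199/31) = 5 + 31/199 = 1026/199

1026/199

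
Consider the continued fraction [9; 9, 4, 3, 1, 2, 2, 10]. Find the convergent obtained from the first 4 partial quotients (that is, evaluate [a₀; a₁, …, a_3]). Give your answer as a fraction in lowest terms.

a_0 = 9: 9/1
a_1 = 9: 82/9
a_2 = 4: 337/37
a_3 = 3: 1093/120

1093/120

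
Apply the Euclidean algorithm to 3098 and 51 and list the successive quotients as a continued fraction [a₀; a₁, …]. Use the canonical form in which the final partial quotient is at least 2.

[60; 1, 2, 1, 12]

3098 ÷ 51 → quotient 60, remainder 38
51 ÷ 38 → quotient 1, remainder 13
38 ÷ 13 → quotient 2, remainder 12
13 ÷ 12 → quotient 1, remainder 1
12 ÷ 1 → quotient 12, remainder 0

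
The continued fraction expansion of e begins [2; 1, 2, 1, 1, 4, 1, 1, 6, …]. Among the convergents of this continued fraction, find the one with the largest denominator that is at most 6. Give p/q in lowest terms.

11/4

List convergents until the denominator exceeds the bound:
a_0 = 2: 2/1  (≤ bound)
a_1 = 1: 3/1  (≤ bound)
a_2 = 2: 8/3  (≤ bound)
a_3 = 1: 11/4  (≤ bound)
a_4 = 1: 19/7  (> 6, stop)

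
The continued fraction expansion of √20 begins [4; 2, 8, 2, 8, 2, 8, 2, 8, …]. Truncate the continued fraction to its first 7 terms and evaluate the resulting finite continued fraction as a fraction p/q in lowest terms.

24476/5473

Compute successive convergents:
a_0 = 4: 4/1
a_1 = 2: 9/2
a_2 = 8: 76/17
a_3 = 2: 161/36
a_4 = 8: 1364/305
a_5 = 2: 2889/646
a_6 = 8: 24476/5473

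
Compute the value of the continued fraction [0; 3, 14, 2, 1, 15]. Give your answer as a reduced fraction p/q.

674/2069

Start with 15.
1 + 1/(15/1) = 1 + 1/15 = 16/15
2 + 1/(16/15) = 2 + 15/16 = 47/16
14 + 1/(47/16) = 14 + 16/47 = 674/47
3 + 1/(674/47) = 3 + 47/674 = 2069/674
0 + 1/(2069/674) = 0 + 674/2069 = 674/2069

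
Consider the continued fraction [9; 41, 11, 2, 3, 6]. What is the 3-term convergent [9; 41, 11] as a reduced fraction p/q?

4079/452

Start with 11.
41 + 1/(11/1) = 41 + 1/11 = 452/11
9 + 1/(452/11) = 9 + 11/452 = 4079/452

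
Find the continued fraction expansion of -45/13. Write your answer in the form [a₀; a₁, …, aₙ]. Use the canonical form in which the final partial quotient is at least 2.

-45 ÷ 13 → quotient -4, remainder 7
13 ÷ 7 → quotient 1, remainder 6
7 ÷ 6 → quotient 1, remainder 1
6 ÷ 1 → quotient 6, remainder 0

[-4; 1, 1, 6]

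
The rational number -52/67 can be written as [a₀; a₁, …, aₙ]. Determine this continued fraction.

[-1; 4, 2, 7]

Apply division with remainder until the remainder is 0:
⌊-52/67⌋ = -1, remainder 15
⌊67/15⌋ = 4, remainder 7
⌊15/7⌋ = 2, remainder 1
⌊7/1⌋ = 7, remainder 0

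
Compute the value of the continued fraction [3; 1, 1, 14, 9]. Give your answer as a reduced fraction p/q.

925/263

Collapse the nested fraction from the inside out:
Start with 9.
14 + 1/(9/1) = 14 + 1/9 = 127/9
1 + 1/(127/9) = 1 + 9/127 = 136/127
1 + 1/(136/127) = 1 + 127/136 = 263/136
3 + 1/(263/136) = 3 + 136/263 = 925/263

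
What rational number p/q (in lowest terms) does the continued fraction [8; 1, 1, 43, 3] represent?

2237/263

Start with 3.
43 + 1/(3/1) = 43 + 1/3 = 130/3
1 + 1/(130/3) = 1 + 3/130 = 133/130
1 + 1/(133/130) = 1 + 130/133 = 263/133
8 + 1/(263/133) = 8 + 133/263 = 2237/263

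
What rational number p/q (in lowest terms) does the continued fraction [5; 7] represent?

a_0 = 5: 5/1
a_1 = 7: 36/7

36/7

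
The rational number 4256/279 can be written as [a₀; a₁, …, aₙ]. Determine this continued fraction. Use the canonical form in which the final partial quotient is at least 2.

[15; 3, 1, 13, 5]

Run the Euclidean algorithm, recording each quotient:
4256 = 15·279 + 71, so a_0 = 15
279 = 3·71 + 66, so a_1 = 3
71 = 1·66 + 5, so a_2 = 1
66 = 13·5 + 1, so a_3 = 13
5 = 5·1 + 0, so a_4 = 5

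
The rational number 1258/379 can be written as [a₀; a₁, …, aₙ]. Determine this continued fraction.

[3; 3, 7, 1, 1, 3, 2]

1258 ÷ 379 → quotient 3, remainder 121
379 ÷ 121 → quotient 3, remainder 16
121 ÷ 16 → quotient 7, remainder 9
16 ÷ 9 → quotient 1, remainder 7
9 ÷ 7 → quotient 1, remainder 2
7 ÷ 2 → quotient 3, remainder 1
2 ÷ 1 → quotient 2, remainder 0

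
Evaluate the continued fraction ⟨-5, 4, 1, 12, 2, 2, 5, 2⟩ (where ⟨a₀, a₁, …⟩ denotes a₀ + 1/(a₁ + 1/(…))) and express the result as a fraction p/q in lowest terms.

Start with 2.
5 + 1/(2/1) = 5 + 1/2 = 11/2
2 + 1/(11/2) = 2 + 2/11 = 24/11
2 + 1/(24/11) = 2 + 11/24 = 59/24
12 + 1/(59/24) = 12 + 24/59 = 732/59
1 + 1/(732/59) = 1 + 59/732 = 791/732
4 + 1/(791/732) = 4 + 732/791 = 3896/791
-5 + 1/(3896/791) = -5 + 791/3896 = -18689/3896

-18689/3896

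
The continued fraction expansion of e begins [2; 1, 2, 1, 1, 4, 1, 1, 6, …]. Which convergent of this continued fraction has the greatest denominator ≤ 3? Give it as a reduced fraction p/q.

List convergents until the denominator exceeds the bound:
a_0 = 2: 2/1  (≤ bound)
a_1 = 1: 3/1  (≤ bound)
a_2 = 2: 8/3  (≤ bound)
a_3 = 1: 11/4  (> 3, stop)

8/3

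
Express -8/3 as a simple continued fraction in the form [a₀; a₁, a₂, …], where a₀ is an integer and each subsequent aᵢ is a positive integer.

[-3; 3]

-8 = -3·3 + 1, so a_0 = -3
3 = 3·1 + 0, so a_1 = 3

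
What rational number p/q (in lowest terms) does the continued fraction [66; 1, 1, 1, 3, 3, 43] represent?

Start with 43.
3 + 1/(43/1) = 3 + 1/43 = 130/43
3 + 1/(130/43) = 3 + 43/130 = 433/130
1 + 1/(433/130) = 1 + 130/433 = 563/433
1 + 1/(563/433) = 1 + 433/563 = 996/563
1 + 1/(996/563) = 1 + 563/996 = 1559/996
66 + 1/(1559/996) = 66 + 996/1559 = 103890/1559

103890/1559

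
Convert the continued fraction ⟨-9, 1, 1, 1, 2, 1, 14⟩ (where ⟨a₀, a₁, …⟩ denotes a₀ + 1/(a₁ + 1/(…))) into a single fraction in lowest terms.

-1355/162

Work from the innermost term outward:
Start with 14.
1 + 1/(14/1) = 1 + 1/14 = 15/14
2 + 1/(15/14) = 2 + 14/15 = 44/15
1 + 1/(44/15) = 1 + 15/44 = 59/44
1 + 1/(59/44) = 1 + 44/59 = 103/59
1 + 1/(103/59) = 1 + 59/103 = 162/103
-9 + 1/(162/103) = -9 + 103/162 = -1355/162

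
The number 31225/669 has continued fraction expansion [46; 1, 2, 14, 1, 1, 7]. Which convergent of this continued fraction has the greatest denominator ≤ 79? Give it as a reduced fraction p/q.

2147/46

a_0 = 46: 46/1  (≤ bound)
a_1 = 1: 47/1  (≤ bound)
a_2 = 2: 140/3  (≤ bound)
a_3 = 14: 2007/43  (≤ bound)
a_4 = 1: 2147/46  (≤ bound)
a_5 = 1: 4154/89  (> 79, stop)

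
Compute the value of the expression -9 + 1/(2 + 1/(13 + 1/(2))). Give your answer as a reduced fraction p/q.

-477/56

a_0 = -9: -9/1
a_1 = 2: -17/2
a_2 = 13: -230/27
a_3 = 2: -477/56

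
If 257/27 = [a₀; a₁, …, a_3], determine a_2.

1

⌊257/27⌋ = 9, remainder 14
⌊27/14⌋ = 1, remainder 13
⌊14/13⌋ = 1, remainder 1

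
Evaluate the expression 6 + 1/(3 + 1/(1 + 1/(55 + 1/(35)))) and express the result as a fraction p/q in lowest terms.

Work from the innermost term outward:
Start with 35.
55 + 1/(35/1) = 55 + 1/35 = 1926/35
1 + 1/(1926/35) = 1 + 35/1926 = 1961/1926
3 + 1/(1961/1926) = 3 + 1926/1961 = 7809/1961
6 + 1/(7809/1961) = 6 + 1961/7809 = 48815/7809

48815/7809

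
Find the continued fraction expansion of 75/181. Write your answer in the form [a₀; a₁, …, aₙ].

[0; 2, 2, 2, 2, 1, 1, 2]

75 ÷ 181 → quotient 0, remainder 75
181 ÷ 75 → quotient 2, remainder 31
75 ÷ 31 → quotient 2, remainder 13
31 ÷ 13 → quotient 2, remainder 5
13 ÷ 5 → quotient 2, remainder 3
5 ÷ 3 → quotient 1, remainder 2
3 ÷ 2 → quotient 1, remainder 1
2 ÷ 1 → quotient 2, remainder 0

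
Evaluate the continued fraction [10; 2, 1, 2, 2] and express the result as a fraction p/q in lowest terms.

197/19

a_0 = 10: 10/1
a_1 = 2: 21/2
a_2 = 1: 31/3
a_3 = 2: 83/8
a_4 = 2: 197/19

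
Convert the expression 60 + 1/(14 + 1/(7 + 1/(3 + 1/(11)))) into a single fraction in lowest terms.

211449/3520

a_0 = 60: 60/1
a_1 = 14: 841/14
a_2 = 7: 5947/99
a_3 = 3: 18682/311
a_4 = 11: 211449/3520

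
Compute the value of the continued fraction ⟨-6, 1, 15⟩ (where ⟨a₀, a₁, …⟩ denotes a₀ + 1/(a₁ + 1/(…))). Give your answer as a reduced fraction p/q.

Work from the innermost term outward:
Start with 15.
1 + 1/(15/1) = 1 + 1/15 = 16/15
-6 + 1/(16/15) = -6 + 15/16 = -81/16

-81/16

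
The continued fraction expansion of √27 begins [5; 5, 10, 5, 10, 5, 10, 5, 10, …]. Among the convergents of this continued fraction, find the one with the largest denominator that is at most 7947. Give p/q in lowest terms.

13775/2651

List convergents until the denominator exceeds the bound:
a_0 = 5: 5/1  (≤ bound)
a_1 = 5: 26/5  (≤ bound)
a_2 = 10: 265/51  (≤ bound)
a_3 = 5: 1351/260  (≤ bound)
a_4 = 10: 13775/2651  (≤ bound)
a_5 = 5: 70226/13515  (> 7947, stop)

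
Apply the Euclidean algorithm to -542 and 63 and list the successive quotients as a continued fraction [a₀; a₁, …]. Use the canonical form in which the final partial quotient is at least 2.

⌊-542/63⌋ = -9, remainder 25
⌊63/25⌋ = 2, remainder 13
⌊25/13⌋ = 1, remainder 12
⌊13/12⌋ = 1, remainder 1
⌊12/1⌋ = 12, remainder 0

[-9; 2, 1, 1, 12]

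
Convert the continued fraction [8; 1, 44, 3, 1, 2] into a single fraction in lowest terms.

a_0 = 8: 8/1
a_1 = 1: 9/1
a_2 = 44: 404/45
a_3 = 3: 1221/136
a_4 = 1: 1625/181
a_5 = 2: 4471/498

4471/498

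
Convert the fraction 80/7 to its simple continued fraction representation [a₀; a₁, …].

[11; 2, 3]

80 = 11·7 + 3, so a_0 = 11
7 = 2·3 + 1, so a_1 = 2
3 = 3·1 + 0, so a_2 = 3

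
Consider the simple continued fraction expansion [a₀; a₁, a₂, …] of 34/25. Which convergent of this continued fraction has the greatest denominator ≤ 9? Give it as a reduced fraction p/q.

a_0 = 1: 1/1  (≤ bound)
a_1 = 2: 3/2  (≤ bound)
a_2 = 1: 4/3  (≤ bound)
a_3 = 3: 15/11  (> 9, stop)

4/3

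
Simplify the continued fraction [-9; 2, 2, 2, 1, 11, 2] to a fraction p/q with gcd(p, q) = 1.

Start with 2.
11 + 1/(2/1) = 11 + 1/2 = 23/2
1 + 1/(23/2) = 1 + 2/23 = 25/23
2 + 1/(25/23) = 2 + 23/25 = 73/25
2 + 1/(73/25) = 2 + 25/73 = 171/73
2 + 1/(171/73) = 2 + 73/171 = 415/171
-9 + 1/(415/171) = -9 + 171/415 = -3564/415

-3564/415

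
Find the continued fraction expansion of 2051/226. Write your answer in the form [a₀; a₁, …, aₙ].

2051 ÷ 226 → quotient 9, remainder 17
226 ÷ 17 → quotient 13, remainder 5
17 ÷ 5 → quotient 3, remainder 2
5 ÷ 2 → quotient 2, remainder 1
2 ÷ 1 → quotient 2, remainder 0

[9; 13, 3, 2, 2]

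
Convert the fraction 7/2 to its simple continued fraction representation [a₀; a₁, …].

7 ÷ 2 → quotient 3, remainder 1
2 ÷ 1 → quotient 2, remainder 0

[3; 2]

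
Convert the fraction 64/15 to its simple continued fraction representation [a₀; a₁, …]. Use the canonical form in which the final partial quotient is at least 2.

Run the Euclidean algorithm, recording each quotient:
64 ÷ 15 → quotient 4, remainder 4
15 ÷ 4 → quotient 3, remainder 3
4 ÷ 3 → quotient 1, remainder 1
3 ÷ 1 → quotient 3, remainder 0

[4; 3, 1, 3]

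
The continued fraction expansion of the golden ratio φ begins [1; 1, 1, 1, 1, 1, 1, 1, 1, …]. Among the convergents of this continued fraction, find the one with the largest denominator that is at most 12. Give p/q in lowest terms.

13/8

a_0 = 1: 1/1  (≤ bound)
a_1 = 1: 2/1  (≤ bound)
a_2 = 1: 3/2  (≤ bound)
a_3 = 1: 5/3  (≤ bound)
a_4 = 1: 8/5  (≤ bound)
a_5 = 1: 13/8  (≤ bound)
a_6 = 1: 21/13  (> 12, stop)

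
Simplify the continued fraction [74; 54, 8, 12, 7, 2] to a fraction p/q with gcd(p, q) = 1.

a_0 = 74: 74/1
a_1 = 54: 3997/54
a_2 = 8: 32050/433
a_3 = 12: 388597/5250
a_4 = 7: 2752229/37183
a_5 = 2: 5893055/79616

5893055/79616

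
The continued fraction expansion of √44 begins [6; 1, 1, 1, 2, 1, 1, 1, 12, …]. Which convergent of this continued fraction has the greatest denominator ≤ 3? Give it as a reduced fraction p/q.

20/3

List convergents until the denominator exceeds the bound:
a_0 = 6: 6/1  (≤ bound)
a_1 = 1: 7/1  (≤ bound)
a_2 = 1: 13/2  (≤ bound)
a_3 = 1: 20/3  (≤ bound)
a_4 = 2: 53/8  (> 3, stop)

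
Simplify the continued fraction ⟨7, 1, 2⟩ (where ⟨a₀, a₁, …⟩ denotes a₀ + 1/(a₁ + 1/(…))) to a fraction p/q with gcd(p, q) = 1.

Build up convergents one term at a time:
a_0 = 7: 7/1
a_1 = 1: 8/1
a_2 = 2: 23/3

23/3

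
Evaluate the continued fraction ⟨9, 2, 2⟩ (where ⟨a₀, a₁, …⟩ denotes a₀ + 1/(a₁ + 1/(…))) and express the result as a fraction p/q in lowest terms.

Start with 2.
2 + 1/(2/1) = 2 + 1/2 = 5/2
9 + 1/(5/2) = 9 + 2/5 = 47/5

47/5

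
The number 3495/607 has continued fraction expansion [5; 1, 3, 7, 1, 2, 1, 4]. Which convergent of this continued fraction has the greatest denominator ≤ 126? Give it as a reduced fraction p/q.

a_0 = 5: 5/1  (≤ bound)
a_1 = 1: 6/1  (≤ bound)
a_2 = 3: 23/4  (≤ bound)
a_3 = 7: 167/29  (≤ bound)
a_4 = 1: 190/33  (≤ bound)
a_5 = 2: 547/95  (≤ bound)
a_6 = 1: 737/128  (> 126, stop)

547/95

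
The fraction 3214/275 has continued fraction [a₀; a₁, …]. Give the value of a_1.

3214 = 11·275 + 189, so a_0 = 11
275 = 1·189 + 86, so a_1 = 1

1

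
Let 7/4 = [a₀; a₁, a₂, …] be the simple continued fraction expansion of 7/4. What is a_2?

3

7 = 1·4 + 3, so a_0 = 1
4 = 1·3 + 1, so a_1 = 1
3 = 3·1 + 0, so a_2 = 3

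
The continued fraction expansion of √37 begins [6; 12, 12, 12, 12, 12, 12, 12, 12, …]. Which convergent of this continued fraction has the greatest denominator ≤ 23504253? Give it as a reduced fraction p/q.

18798954/3090529

List convergents until the denominator exceeds the bound:
a_0 = 6: 6/1  (≤ bound)
a_1 = 12: 73/12  (≤ bound)
a_2 = 12: 882/145  (≤ bound)
a_3 = 12: 10657/1752  (≤ bound)
a_4 = 12: 128766/21169  (≤ bound)
a_5 = 12: 1555849/255780  (≤ bound)
a_6 = 12: 18798954/3090529  (≤ bound)
a_7 = 12: 227143297/37342128  (> 23504253, stop)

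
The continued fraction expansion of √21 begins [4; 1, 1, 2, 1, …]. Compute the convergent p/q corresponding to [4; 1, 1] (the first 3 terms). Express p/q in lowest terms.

9/2

a_0 = 4: 4/1
a_1 = 1: 5/1
a_2 = 1: 9/2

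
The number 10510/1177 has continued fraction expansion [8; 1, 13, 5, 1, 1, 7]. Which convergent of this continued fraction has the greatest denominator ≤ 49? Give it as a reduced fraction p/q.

a_0 = 8: 8/1  (≤ bound)
a_1 = 1: 9/1  (≤ bound)
a_2 = 13: 125/14  (≤ bound)
a_3 = 5: 634/71  (> 49, stop)

125/14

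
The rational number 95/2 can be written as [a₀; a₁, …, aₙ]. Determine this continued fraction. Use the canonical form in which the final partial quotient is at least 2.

[47; 2]

95 = 47·2 + 1, so a_0 = 47
2 = 2·1 + 0, so a_1 = 2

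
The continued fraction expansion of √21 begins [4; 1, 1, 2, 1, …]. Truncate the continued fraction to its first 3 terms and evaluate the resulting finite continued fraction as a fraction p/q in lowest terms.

9/2

Start with 1.
1 + 1/(1/1) = 1 + 1/1 = 2/1
4 + 1/(2/1) = 4 + 1/2 = 9/2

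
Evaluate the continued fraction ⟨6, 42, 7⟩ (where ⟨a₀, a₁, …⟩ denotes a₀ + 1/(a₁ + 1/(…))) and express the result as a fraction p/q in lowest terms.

1777/295

a_0 = 6: 6/1
a_1 = 42: 253/42
a_2 = 7: 1777/295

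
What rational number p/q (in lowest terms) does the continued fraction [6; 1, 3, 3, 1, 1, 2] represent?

a_0 = 6: 6/1
a_1 = 1: 7/1
a_2 = 3: 27/4
a_3 = 3: 88/13
a_4 = 1: 115/17
a_5 = 1: 203/30
a_6 = 2: 521/77

521/77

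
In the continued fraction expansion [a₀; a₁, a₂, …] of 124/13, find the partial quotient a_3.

6

Repeatedly divide and take the remainder:
124 = 9·13 + 7, so a_0 = 9
13 = 1·7 + 6, so a_1 = 1
7 = 1·6 + 1, so a_2 = 1
6 = 6·1 + 0, so a_3 = 6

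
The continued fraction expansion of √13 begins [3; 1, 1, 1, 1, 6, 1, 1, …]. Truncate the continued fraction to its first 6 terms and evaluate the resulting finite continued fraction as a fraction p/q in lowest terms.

119/33

a_0 = 3: 3/1
a_1 = 1: 4/1
a_2 = 1: 7/2
a_3 = 1: 11/3
a_4 = 1: 18/5
a_5 = 6: 119/33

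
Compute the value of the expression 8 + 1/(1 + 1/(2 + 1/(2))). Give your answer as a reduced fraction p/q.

61/7

a_0 = 8: 8/1
a_1 = 1: 9/1
a_2 = 2: 26/3
a_3 = 2: 61/7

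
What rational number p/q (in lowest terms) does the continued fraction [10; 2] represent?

21/2

Start with 2.
10 + 1/(2/1) = 10 + 1/2 = 21/2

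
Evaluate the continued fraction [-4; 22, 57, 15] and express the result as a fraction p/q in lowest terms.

-74532/18847

a_0 = -4: -4/1
a_1 = 22: -87/22
a_2 = 57: -4963/1255
a_3 = 15: -74532/18847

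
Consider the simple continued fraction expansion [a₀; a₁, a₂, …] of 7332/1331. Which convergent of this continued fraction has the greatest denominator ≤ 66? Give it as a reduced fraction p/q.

List convergents until the denominator exceeds the bound:
a_0 = 5: 5/1  (≤ bound)
a_1 = 1: 6/1  (≤ bound)
a_2 = 1: 11/2  (≤ bound)
a_3 = 28: 314/57  (≤ bound)
a_4 = 2: 639/116  (> 66, stop)

314/57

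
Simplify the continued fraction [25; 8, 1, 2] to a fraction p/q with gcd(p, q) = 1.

653/26

a_0 = 25: 25/1
a_1 = 8: 201/8
a_2 = 1: 226/9
a_3 = 2: 653/26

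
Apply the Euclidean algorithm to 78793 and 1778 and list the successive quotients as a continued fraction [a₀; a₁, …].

[44; 3, 5, 1, 9, 1, 1, 4]

Repeatedly divide and take the remainder:
78793 ÷ 1778 → quotient 44, remainder 561
1778 ÷ 561 → quotient 3, remainder 95
561 ÷ 95 → quotient 5, remainder 86
95 ÷ 86 → quotient 1, remainder 9
86 ÷ 9 → quotient 9, remainder 5
9 ÷ 5 → quotient 1, remainder 4
5 ÷ 4 → quotient 1, remainder 1
4 ÷ 1 → quotient 4, remainder 0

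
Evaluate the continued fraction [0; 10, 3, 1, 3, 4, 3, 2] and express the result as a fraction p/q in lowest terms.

478/4907

Use the convergent recurrence hₖ = aₖ·hₖ₋₁ + hₖ₋₂ (and likewise for the denominators kₖ):
a_0 = 0: 0/1
a_1 = 10: 1/10
a_2 = 3: 3/31
a_3 = 1: 4/41
a_4 = 3: 15/154
a_5 = 4: 64/657
a_6 = 3: 207/2125
a_7 = 2: 478/4907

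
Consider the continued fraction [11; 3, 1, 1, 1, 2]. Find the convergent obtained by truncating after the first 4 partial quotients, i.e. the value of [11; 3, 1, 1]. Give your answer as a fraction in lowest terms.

Collapse the nested fraction from the inside out:
Start with 1.
1 + 1/(1/1) = 1 + 1/1 = 2/1
3 + 1/(2/1) = 3 + 1/2 = 7/2
11 + 1/(7/2) = 11 + 2/7 = 79/7

79/7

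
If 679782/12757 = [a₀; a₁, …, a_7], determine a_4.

Repeatedly divide and take the remainder:
679782 ÷ 12757 → quotient 53, remainder 3661
12757 ÷ 3661 → quotient 3, remainder 1774
3661 ÷ 1774 → quotient 2, remainder 113
1774 ÷ 113 → quotient 15, remainder 79
113 ÷ 79 → quotient 1, remainder 34

1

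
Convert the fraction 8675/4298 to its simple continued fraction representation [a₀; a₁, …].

[2; 54, 2, 2, 7, 2]

Run the Euclidean algorithm, recording each quotient:
8675 ÷ 4298 → quotient 2, remainder 79
4298 ÷ 79 → quotient 54, remainder 32
79 ÷ 32 → quotient 2, remainder 15
32 ÷ 15 → quotient 2, remainder 2
15 ÷ 2 → quotient 7, remainder 1
2 ÷ 1 → quotient 2, remainder 0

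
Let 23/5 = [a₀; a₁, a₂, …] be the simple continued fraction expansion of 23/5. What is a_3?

⌊23/5⌋ = 4, remainder 3
⌊5/3⌋ = 1, remainder 2
⌊3/2⌋ = 1, remainder 1
⌊2/1⌋ = 2, remainder 0

2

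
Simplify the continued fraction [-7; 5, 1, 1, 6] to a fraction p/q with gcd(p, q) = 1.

-491/72

Build up convergents one term at a time:
a_0 = -7: -7/1
a_1 = 5: -34/5
a_2 = 1: -41/6
a_3 = 1: -75/11
a_4 = 6: -491/72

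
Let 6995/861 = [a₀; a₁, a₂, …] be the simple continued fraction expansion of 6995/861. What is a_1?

6995 = 8·861 + 107, so a_0 = 8
861 = 8·107 + 5, so a_1 = 8

8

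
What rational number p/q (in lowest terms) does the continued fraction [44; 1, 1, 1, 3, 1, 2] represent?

1741/39

Collapse the nested fraction from the inside out:
Start with 2.
1 + 1/(2/1) = 1 + 1/2 = 3/2
3 + 1/(3/2) = 3 + 2/3 = 11/3
1 + 1/(11/3) = 1 + 3/11 = 14/11
1 + 1/(14/11) = 1 + 11/14 = 25/14
1 + 1/(25/14) = 1 + 14/25 = 39/25
44 + 1/(39/25) = 44 + 25/39 = 1741/39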